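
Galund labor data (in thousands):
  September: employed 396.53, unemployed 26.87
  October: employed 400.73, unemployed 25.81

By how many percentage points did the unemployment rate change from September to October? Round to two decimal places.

September: labor force = 396.53 + 26.87 = 423.40; u = 26.87/423.40 = 6.35%.
October: labor force = 400.73 + 25.81 = 426.54; u = 25.81/426.54 = 6.05%.
Change = 6.05% − 6.35% = −0.30 pp.

The unemployment rate changed by −0.30 percentage points.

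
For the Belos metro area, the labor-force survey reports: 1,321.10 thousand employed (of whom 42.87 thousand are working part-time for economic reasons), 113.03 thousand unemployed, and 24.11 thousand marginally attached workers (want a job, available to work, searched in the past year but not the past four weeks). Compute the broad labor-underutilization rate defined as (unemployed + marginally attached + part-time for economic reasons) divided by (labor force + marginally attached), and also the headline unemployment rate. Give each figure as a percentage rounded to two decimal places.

Broad underutilization rate ≈ 12.34%; headline unemployment rate ≈ 7.88%.

Labor force = 1,321.10 + 113.03 = 1,434.13 thousand.
Numerator = 113.03 + 24.11 + 42.87 = 180.01 thousand.
Denominator = 1,434.13 + 24.11 = 1,458.24 thousand.
Broad rate = 180.01 / 1,458.24 = 12.34%.
Headline unemployment rate = 113.03 / 1,434.13 = 7.88%.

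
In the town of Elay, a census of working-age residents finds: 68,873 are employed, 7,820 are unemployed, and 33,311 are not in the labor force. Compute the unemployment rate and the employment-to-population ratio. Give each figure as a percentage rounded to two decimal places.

Labor force = employed + unemployed = 68,873 + 7,820 = 76,693.
Working-age population = 76,693 + 33,311 = 110,004.
Unemployment rate = 7,820 / 76,693 = 10.20%.
Employment-population ratio = 68,873 / 110,004 = 62.61%.

Unemployment rate ≈ 10.20%; employment-population ratio ≈ 62.61%.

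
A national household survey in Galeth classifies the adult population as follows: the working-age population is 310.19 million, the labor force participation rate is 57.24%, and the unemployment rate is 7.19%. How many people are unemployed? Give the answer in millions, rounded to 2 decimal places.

Labor force = 0.5724 × 310.19 = 177.55 million.
Unemployed = 0.0719 × 177.55 ≈ 12.77 million.

About 12.77 million are unemployed.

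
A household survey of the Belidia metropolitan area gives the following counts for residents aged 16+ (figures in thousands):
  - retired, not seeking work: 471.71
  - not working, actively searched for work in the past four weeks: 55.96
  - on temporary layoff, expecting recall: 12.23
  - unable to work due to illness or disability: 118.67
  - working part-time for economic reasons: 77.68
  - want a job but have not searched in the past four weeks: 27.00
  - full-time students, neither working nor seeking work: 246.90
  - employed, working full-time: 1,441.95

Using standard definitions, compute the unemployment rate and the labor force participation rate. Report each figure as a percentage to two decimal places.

Unemployment rate ≈ 4.29%; labor force participation rate ≈ 64.75%.

Employed = 77.68 + 1,441.95 = 1,519.63 thousand (anyone who worked, including part-time for economic reasons, counts as employed).
Unemployed = 55.96 + 12.23 = 68.19 thousand (jobless and actively searching, or on temporary layoff).
Labor force = 1,519.63 + 68.19 = 1,587.82 thousand.
Not in labor force = 471.71 + 118.67 + 27.00 + 246.90 = 864.28 thousand (those not working and not actively searching are outside the labor force — including those who want a job but have given up searching).
Civilian working-age population = 1,587.82 + 864.28 = 2,452.10 thousand.
Unemployment rate = 68.19 / 1,587.82 = 4.29%.
Labor force participation rate = 1,587.82 / 2,452.10 = 64.75%.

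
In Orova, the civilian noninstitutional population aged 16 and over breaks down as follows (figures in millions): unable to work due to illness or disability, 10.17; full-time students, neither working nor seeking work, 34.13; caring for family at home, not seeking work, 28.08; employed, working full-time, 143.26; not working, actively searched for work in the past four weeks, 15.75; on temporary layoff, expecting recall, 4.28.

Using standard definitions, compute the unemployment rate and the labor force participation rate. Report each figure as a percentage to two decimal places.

Employed = 143.26 million.
Unemployed = 15.75 + 4.28 = 20.03 million (jobless and actively searching, or on temporary layoff).
Labor force = 143.26 + 20.03 = 163.29 million.
Not in labor force = 10.17 + 34.13 + 28.08 = 72.38 million (those not working and not actively searching are outside the labor force).
Civilian working-age population = 163.29 + 72.38 = 235.67 million.
Unemployment rate = 20.03 / 163.29 = 12.27%.
Labor force participation rate = 163.29 / 235.67 = 69.29%.

Unemployment rate ≈ 12.27%; labor force participation rate ≈ 69.29%.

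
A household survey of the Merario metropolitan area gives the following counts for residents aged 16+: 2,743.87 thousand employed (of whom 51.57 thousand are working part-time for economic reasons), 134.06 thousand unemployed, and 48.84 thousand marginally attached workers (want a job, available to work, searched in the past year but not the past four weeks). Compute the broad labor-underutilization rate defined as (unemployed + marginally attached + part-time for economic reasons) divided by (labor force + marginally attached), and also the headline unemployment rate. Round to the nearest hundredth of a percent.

Labor force = 2,743.87 + 134.06 = 2,877.93 thousand.
Numerator = 134.06 + 48.84 + 51.57 = 234.47 thousand.
Denominator = 2,877.93 + 48.84 = 2,926.77 thousand.
Broad rate = 234.47 / 2,926.77 = 8.01%.
Headline unemployment rate = 134.06 / 2,877.93 = 4.66%.

Broad underutilization rate ≈ 8.01%; headline unemployment rate ≈ 4.66%.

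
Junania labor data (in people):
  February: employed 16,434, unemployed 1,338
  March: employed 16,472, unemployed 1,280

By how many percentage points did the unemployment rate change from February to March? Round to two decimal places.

February: labor force = 16,434 + 1,338 = 17,772; u = 1,338/17,772 = 7.53%.
March: labor force = 16,472 + 1,280 = 17,752; u = 1,280/17,752 = 7.21%.
Change = 7.21% − 7.53% = −0.32 pp.

The unemployment rate changed by −0.32 percentage points.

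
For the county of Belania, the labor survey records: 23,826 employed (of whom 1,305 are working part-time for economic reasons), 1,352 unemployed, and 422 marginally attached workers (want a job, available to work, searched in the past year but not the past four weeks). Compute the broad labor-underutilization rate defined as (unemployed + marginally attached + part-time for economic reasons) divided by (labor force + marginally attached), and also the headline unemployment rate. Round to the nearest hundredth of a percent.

Labor force = 23,826 + 1,352 = 25,178.
Numerator = 1,352 + 422 + 1,305 = 3,079.
Denominator = 25,178 + 422 = 25,600.
Broad rate = 3,079 / 25,600 = 12.03%.
Headline unemployment rate = 1,352 / 25,178 = 5.37%.

Broad underutilization rate ≈ 12.03%; headline unemployment rate ≈ 5.37%.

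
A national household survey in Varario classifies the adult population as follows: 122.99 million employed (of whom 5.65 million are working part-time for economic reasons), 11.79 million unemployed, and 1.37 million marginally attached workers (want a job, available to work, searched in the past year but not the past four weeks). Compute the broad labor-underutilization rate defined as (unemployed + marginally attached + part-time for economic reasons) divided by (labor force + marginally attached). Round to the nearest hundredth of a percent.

Broad underutilization rate ≈ 13.82%.

Labor force = 122.99 + 11.79 = 134.78 million.
Numerator = 11.79 + 1.37 + 5.65 = 18.81 million.
Denominator = 134.78 + 1.37 = 136.15 million.
Broad rate = 18.81 / 136.15 = 13.82%.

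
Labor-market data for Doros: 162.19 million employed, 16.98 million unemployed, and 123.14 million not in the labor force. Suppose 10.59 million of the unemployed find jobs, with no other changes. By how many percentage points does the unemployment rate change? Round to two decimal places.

The unemployment rate changes by −5.91 percentage points.

Initially, labor force = 162.19 + 16.98 = 179.17 million, so u = 16.98/179.17 = 9.48%.
After the change, unemployed falls and employed rises by 10.59; labor force unchanged → E = 172.78, U = 6.39, labor force = 179.17 million.
New unemployment rate = 6.39 / 179.17 = 3.57%.
Change = 3.57% − 9.48% = −5.91 percentage points.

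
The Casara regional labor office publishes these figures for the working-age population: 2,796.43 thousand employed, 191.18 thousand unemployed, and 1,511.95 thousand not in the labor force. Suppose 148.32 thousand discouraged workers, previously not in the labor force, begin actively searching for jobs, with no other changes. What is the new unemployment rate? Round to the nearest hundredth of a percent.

New unemployment rate ≈ 10.83%.

Initially, labor force = 2,796.43 + 191.18 = 2,987.61 thousand, so u = 191.18/2,987.61 = 6.40%.
After the change, unemployed and labor force both rise by 148.32 → E = 2,796.43, U = 339.50, labor force = 3,135.93 thousand.
New unemployment rate = 339.50 / 3,135.93 = 10.83%.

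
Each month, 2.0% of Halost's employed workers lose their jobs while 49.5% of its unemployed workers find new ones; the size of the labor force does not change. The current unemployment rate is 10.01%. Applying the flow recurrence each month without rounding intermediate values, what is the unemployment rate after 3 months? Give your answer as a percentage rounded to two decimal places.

With a fixed labor force, u_{t+1} = u_t + s·(1−u_t) − f·u_t = u_t·(1−s−f) + s.
Here 1−s−f = 0.485 and s = 0.020.
u_1 = 0.100100 × 0.485 + 0.020 = 0.068548.
u_2 = 0.068548 × 0.485 + 0.020 = 0.053246.
u_3 = 0.053246 × 0.485 + 0.020 = 0.045824.

Unemployment rate after three months ≈ 4.58%.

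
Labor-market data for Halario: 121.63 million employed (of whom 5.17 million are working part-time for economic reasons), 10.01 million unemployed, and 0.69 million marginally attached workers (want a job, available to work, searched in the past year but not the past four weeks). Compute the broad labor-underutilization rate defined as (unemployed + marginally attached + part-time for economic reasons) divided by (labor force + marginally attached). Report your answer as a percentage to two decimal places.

Labor force = 121.63 + 10.01 = 131.64 million.
Numerator = 10.01 + 0.69 + 5.17 = 15.87 million.
Denominator = 131.64 + 0.69 = 132.33 million.
Broad rate = 15.87 / 132.33 = 11.99%.

Broad underutilization rate ≈ 11.99%.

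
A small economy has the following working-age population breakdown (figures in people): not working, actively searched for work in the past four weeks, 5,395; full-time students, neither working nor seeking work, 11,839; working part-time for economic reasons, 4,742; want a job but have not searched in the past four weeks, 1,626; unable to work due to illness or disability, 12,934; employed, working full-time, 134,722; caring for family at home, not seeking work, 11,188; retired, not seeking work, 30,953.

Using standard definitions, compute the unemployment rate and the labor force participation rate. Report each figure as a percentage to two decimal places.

Employed = 4,742 + 134,722 = 139,464 (anyone who worked, including part-time for economic reasons, counts as employed).
Unemployed = 5,395.
Labor force = 139,464 + 5,395 = 144,859.
Not in labor force = 11,839 + 1,626 + 12,934 + 11,188 + 30,953 = 68,540 (those not working and not actively searching are outside the labor force — including those who want a job but have given up searching).
Civilian working-age population = 144,859 + 68,540 = 213,399.
Unemployment rate = 5,395 / 144,859 = 3.72%.
Labor force participation rate = 144,859 / 213,399 = 67.88%.

Unemployment rate ≈ 3.72%; labor force participation rate ≈ 67.88%.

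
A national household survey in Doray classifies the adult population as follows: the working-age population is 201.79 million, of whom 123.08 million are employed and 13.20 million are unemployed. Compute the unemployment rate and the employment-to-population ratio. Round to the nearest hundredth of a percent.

Labor force = employed + unemployed = 123.08 + 13.20 = 136.28 million.
Unemployment rate = 13.20 / 136.28 = 9.69%.
Employment-population ratio = 123.08 / 201.79 = 60.99%.

Unemployment rate ≈ 9.69%; employment-population ratio ≈ 60.99%.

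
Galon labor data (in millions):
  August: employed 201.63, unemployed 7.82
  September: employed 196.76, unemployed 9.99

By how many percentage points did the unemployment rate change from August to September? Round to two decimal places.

August: labor force = 201.63 + 7.82 = 209.45; u = 7.82/209.45 = 3.73%.
September: labor force = 196.76 + 9.99 = 206.75; u = 9.99/206.75 = 4.83%.
Change = 4.83% − 3.73% = +1.10 pp.

The unemployment rate changed by +1.10 percentage points.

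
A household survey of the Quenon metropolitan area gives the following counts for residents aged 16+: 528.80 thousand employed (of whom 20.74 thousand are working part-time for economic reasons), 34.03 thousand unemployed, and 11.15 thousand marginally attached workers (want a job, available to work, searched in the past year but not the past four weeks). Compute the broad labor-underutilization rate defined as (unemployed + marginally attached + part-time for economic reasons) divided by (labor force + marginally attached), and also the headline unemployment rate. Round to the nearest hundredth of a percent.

Labor force = 528.80 + 34.03 = 562.83 thousand.
Numerator = 34.03 + 11.15 + 20.74 = 65.92 thousand.
Denominator = 562.83 + 11.15 = 573.98 thousand.
Broad rate = 65.92 / 573.98 = 11.48%.
Headline unemployment rate = 34.03 / 562.83 = 6.05%.

Broad underutilization rate ≈ 11.48%; headline unemployment rate ≈ 6.05%.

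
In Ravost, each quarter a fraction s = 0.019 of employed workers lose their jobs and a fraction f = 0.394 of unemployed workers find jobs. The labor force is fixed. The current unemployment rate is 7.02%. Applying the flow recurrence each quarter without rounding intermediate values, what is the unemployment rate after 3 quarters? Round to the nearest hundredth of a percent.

Unemployment rate after three quarters ≈ 5.09%.

With a fixed labor force, u_{t+1} = u_t + s·(1−u_t) − f·u_t = u_t·(1−s−f) + s.
Here 1−s−f = 0.587 and s = 0.019.
u_1 = 0.070200 × 0.587 + 0.019 = 0.060207.
u_2 = 0.060207 × 0.587 + 0.019 = 0.054342.
u_3 = 0.054342 × 0.587 + 0.019 = 0.050899.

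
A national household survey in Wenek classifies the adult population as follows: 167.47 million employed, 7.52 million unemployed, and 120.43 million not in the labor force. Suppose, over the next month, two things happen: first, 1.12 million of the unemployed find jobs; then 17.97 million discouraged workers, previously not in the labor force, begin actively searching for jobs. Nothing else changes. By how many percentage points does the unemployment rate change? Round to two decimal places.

Initially, labor force = 167.47 + 7.52 = 174.99 million, so u = 7.52/174.99 = 4.30%.
After the first change, unemployed falls and employed rises by 1.12; labor force unchanged → E = 168.59, U = 6.40, labor force = 174.99 million.
After the second change, unemployed and labor force both rise by 17.97 → E = 168.59, U = 24.37, labor force = 192.96 million.
New unemployment rate = 24.37 / 192.96 = 12.63%.
Change = 12.63% − 4.30% = +8.33 percentage points.

The unemployment rate changes by +8.33 percentage points.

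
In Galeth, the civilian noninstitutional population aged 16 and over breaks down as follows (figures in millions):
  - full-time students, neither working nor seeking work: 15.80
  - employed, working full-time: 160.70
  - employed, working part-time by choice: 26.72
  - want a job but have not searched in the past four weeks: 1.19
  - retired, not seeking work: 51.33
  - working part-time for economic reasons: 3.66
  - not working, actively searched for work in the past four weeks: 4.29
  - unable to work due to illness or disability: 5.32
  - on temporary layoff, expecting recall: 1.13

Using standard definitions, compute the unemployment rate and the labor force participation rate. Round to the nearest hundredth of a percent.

Unemployment rate ≈ 2.76%; labor force participation rate ≈ 72.74%.

Employed = 160.70 + 26.72 + 3.66 = 191.08 million (anyone who worked, including part-time for economic reasons, counts as employed).
Unemployed = 4.29 + 1.13 = 5.42 million (jobless and actively searching, or on temporary layoff).
Labor force = 191.08 + 5.42 = 196.50 million.
Not in labor force = 15.80 + 1.19 + 51.33 + 5.32 = 73.64 million (those not working and not actively searching are outside the labor force — including those who want a job but have given up searching).
Civilian working-age population = 196.50 + 73.64 = 270.14 million.
Unemployment rate = 5.42 / 196.50 = 2.76%.
Labor force participation rate = 196.50 / 270.14 = 72.74%.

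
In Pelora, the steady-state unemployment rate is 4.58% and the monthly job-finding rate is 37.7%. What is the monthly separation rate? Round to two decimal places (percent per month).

From u* = s/(s+f): s = u·f/(1−u).
s = 0.0458 × 37.7 / (1 − 0.0458) = 1.7267 / 0.9542 ≈ 1.81% per month.

Separation rate ≈ 1.81% per month.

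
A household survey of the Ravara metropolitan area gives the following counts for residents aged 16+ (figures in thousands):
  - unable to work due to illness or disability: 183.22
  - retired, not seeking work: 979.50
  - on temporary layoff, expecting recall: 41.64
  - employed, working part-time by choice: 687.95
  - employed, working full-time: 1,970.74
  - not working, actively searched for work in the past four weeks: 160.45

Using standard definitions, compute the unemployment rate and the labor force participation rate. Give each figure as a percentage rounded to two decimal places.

Unemployment rate ≈ 7.06%; labor force participation rate ≈ 71.10%.

Employed = 687.95 + 1,970.74 = 2,658.69 thousand.
Unemployed = 41.64 + 160.45 = 202.09 thousand (jobless and actively searching, or on temporary layoff).
Labor force = 2,658.69 + 202.09 = 2,860.78 thousand.
Not in labor force = 183.22 + 979.50 = 1,162.72 thousand (those not working and not actively searching are outside the labor force).
Civilian working-age population = 2,860.78 + 1,162.72 = 4,023.50 thousand.
Unemployment rate = 202.09 / 2,860.78 = 7.06%.
Labor force participation rate = 2,860.78 / 4,023.50 = 71.10%.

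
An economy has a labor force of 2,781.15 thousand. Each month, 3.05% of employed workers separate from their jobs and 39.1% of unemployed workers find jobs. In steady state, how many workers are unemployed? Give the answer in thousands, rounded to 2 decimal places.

Steady-state unemployment rate u* = s/(s+f) = 3.05/(3.05+39.1) = 0.072361.
Unemployed = u* × labor force = 0.072361 × 2,781.15 ≈ 201.25 thousand.

About 201.25 thousand are unemployed in steady state.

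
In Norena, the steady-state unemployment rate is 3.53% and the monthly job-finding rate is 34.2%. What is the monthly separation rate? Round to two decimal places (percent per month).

Separation rate ≈ 1.25% per month.

From u* = s/(s+f): s = u·f/(1−u).
s = 0.0353 × 34.2 / (1 − 0.0353) = 1.2073 / 0.9647 ≈ 1.25% per month.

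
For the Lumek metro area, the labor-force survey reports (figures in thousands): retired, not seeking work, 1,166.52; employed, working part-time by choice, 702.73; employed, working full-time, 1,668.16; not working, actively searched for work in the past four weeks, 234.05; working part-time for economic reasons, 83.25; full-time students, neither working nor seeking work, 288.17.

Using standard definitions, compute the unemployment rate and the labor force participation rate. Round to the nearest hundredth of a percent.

Employed = 702.73 + 1,668.16 + 83.25 = 2,454.14 thousand (anyone who worked, including part-time for economic reasons, counts as employed).
Unemployed = 234.05 thousand.
Labor force = 2,454.14 + 234.05 = 2,688.19 thousand.
Not in labor force = 1,166.52 + 288.17 = 1,454.69 thousand (those not working and not actively searching are outside the labor force).
Civilian working-age population = 2,688.19 + 1,454.69 = 4,142.88 thousand.
Unemployment rate = 234.05 / 2,688.19 = 8.71%.
Labor force participation rate = 2,688.19 / 4,142.88 = 64.89%.

Unemployment rate ≈ 8.71%; labor force participation rate ≈ 64.89%.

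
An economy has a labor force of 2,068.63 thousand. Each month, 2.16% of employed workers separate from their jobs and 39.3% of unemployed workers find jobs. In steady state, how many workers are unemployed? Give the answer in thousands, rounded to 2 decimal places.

About 107.77 thousand are unemployed in steady state.

Steady-state unemployment rate u* = s/(s+f) = 2.16/(2.16+39.3) = 0.052098.
Unemployed = u* × labor force = 0.052098 × 2,068.63 ≈ 107.77 thousand.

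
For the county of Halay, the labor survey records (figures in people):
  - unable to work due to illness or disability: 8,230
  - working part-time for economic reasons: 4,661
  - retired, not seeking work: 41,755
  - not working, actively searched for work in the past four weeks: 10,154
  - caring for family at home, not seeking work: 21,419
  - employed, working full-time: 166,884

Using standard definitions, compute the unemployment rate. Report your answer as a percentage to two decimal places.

Unemployment rate ≈ 5.59%.

Employed = 4,661 + 166,884 = 171,545 (anyone who worked, including part-time for economic reasons, counts as employed).
Unemployed = 10,154.
Labor force = 171,545 + 10,154 = 181,699.
Unemployment rate = 10,154 / 181,699 = 5.59%.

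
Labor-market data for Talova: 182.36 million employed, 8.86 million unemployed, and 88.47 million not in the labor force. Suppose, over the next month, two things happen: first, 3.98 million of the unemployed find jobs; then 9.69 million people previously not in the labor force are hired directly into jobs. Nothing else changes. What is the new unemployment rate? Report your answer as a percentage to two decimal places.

New unemployment rate ≈ 2.43%.

Initially, labor force = 182.36 + 8.86 = 191.22 million, so u = 8.86/191.22 = 4.63%.
After the first change, unemployed falls and employed rises by 3.98; labor force unchanged → E = 186.34, U = 4.88, labor force = 191.22 million.
After the second change, employed and labor force both rise by 9.69; unemployed unchanged → E = 196.03, U = 4.88, labor force = 200.91 million.
New unemployment rate = 4.88 / 200.91 = 2.43%.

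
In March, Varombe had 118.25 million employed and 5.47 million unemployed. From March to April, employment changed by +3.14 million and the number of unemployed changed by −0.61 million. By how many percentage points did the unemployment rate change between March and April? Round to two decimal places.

March: labor force = 118.25 + 5.47 = 123.72; u = 5.47/123.72 = 4.42%.
April: labor force = 121.39 + 4.86 = 126.25; u = 4.86/126.25 = 3.85%.
Change = 3.85% − 4.42% = −0.57 pp.

The unemployment rate changed by −0.57 percentage points.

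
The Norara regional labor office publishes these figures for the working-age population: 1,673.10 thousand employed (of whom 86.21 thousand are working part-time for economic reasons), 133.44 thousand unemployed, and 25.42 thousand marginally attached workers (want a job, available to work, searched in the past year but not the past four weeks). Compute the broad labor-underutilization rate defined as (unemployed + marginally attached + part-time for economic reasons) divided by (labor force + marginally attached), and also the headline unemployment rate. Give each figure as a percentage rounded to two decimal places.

Broad underutilization rate ≈ 13.38%; headline unemployment rate ≈ 7.39%.

Labor force = 1,673.10 + 133.44 = 1,806.54 thousand.
Numerator = 133.44 + 25.42 + 86.21 = 245.07 thousand.
Denominator = 1,806.54 + 25.42 = 1,831.96 thousand.
Broad rate = 245.07 / 1,831.96 = 13.38%.
Headline unemployment rate = 133.44 / 1,806.54 = 7.39%.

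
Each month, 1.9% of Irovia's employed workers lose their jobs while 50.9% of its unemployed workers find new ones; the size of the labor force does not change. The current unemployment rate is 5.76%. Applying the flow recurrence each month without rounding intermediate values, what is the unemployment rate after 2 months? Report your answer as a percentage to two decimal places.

With a fixed labor force, u_{t+1} = u_t + s·(1−u_t) − f·u_t = u_t·(1−s−f) + s.
Here 1−s−f = 0.472 and s = 0.019.
u_1 = 0.057600 × 0.472 + 0.019 = 0.046187.
u_2 = 0.046187 × 0.472 + 0.019 = 0.040800.

Unemployment rate after two months ≈ 4.08%.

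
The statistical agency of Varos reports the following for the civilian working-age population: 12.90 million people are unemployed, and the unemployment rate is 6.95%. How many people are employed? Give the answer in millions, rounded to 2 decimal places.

Labor force = U / u = 12.90 / 0.0695 ≈ 185.61 million.
Employed = labor force − unemployed = 185.61 − 12.90 = 172.71 million.

About 172.71 million are employed.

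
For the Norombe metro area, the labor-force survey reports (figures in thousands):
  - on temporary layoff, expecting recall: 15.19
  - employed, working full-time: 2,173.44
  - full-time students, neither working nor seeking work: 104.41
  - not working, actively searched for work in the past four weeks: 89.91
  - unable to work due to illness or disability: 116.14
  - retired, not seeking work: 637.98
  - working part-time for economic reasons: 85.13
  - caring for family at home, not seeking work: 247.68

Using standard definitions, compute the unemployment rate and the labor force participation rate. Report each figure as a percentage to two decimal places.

Unemployment rate ≈ 4.45%; labor force participation rate ≈ 68.12%.

Employed = 2,173.44 + 85.13 = 2,258.57 thousand (anyone who worked, including part-time for economic reasons, counts as employed).
Unemployed = 15.19 + 89.91 = 105.10 thousand (jobless and actively searching, or on temporary layoff).
Labor force = 2,258.57 + 105.10 = 2,363.67 thousand.
Not in labor force = 104.41 + 116.14 + 637.98 + 247.68 = 1,106.21 thousand (those not working and not actively searching are outside the labor force).
Civilian working-age population = 2,363.67 + 1,106.21 = 3,469.88 thousand.
Unemployment rate = 105.10 / 2,363.67 = 4.45%.
Labor force participation rate = 2,363.67 / 3,469.88 = 68.12%.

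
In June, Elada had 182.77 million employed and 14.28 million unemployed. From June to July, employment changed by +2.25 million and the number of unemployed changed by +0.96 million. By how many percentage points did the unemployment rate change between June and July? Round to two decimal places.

June: labor force = 182.77 + 14.28 = 197.05; u = 14.28/197.05 = 7.25%.
July: labor force = 185.02 + 15.24 = 200.26; u = 15.24/200.26 = 7.61%.
Change = 7.61% − 7.25% = +0.36 pp.

The unemployment rate changed by +0.36 percentage points.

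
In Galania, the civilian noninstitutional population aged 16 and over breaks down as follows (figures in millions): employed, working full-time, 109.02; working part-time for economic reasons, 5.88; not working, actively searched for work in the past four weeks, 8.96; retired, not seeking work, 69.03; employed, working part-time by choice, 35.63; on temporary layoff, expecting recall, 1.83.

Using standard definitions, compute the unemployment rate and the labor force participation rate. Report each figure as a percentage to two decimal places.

Employed = 109.02 + 5.88 + 35.63 = 150.53 million (anyone who worked, including part-time for economic reasons, counts as employed).
Unemployed = 8.96 + 1.83 = 10.79 million (jobless and actively searching, or on temporary layoff).
Labor force = 150.53 + 10.79 = 161.32 million.
Not in labor force = 69.03 million (those not working and not actively searching are outside the labor force).
Civilian working-age population = 161.32 + 69.03 = 230.35 million.
Unemployment rate = 10.79 / 161.32 = 6.69%.
Labor force participation rate = 161.32 / 230.35 = 70.03%.

Unemployment rate ≈ 6.69%; labor force participation rate ≈ 70.03%.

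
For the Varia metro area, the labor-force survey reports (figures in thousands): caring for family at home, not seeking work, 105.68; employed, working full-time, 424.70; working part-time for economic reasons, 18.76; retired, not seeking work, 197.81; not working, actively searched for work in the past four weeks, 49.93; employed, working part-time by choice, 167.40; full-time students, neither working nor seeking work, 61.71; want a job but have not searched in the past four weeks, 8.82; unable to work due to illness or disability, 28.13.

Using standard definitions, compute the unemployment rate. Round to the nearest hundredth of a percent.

Employed = 424.70 + 18.76 + 167.40 = 610.86 thousand (anyone who worked, including part-time for economic reasons, counts as employed).
Unemployed = 49.93 thousand.
Labor force = 610.86 + 49.93 = 660.79 thousand.
Unemployment rate = 49.93 / 660.79 = 7.56%.

Unemployment rate ≈ 7.56%.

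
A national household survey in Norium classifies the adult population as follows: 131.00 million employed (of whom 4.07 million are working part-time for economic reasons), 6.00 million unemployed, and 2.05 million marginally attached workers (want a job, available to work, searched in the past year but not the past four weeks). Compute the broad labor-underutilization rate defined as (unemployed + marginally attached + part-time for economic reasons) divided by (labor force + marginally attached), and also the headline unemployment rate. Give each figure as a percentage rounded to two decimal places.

Labor force = 131.00 + 6.00 = 137.00 million.
Numerator = 6.00 + 2.05 + 4.07 = 12.12 million.
Denominator = 137.00 + 2.05 = 139.05 million.
Broad rate = 12.12 / 139.05 = 8.72%.
Headline unemployment rate = 6.00 / 137.00 = 4.38%.

Broad underutilization rate ≈ 8.72%; headline unemployment rate ≈ 4.38%.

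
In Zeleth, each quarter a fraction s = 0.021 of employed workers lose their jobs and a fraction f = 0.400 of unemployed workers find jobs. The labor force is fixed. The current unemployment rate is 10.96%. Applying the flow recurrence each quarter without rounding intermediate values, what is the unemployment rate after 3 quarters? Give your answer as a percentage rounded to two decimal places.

Unemployment rate after three quarters ≈ 6.15%.

With a fixed labor force, u_{t+1} = u_t + s·(1−u_t) − f·u_t = u_t·(1−s−f) + s.
Here 1−s−f = 0.579 and s = 0.021.
u_1 = 0.109600 × 0.579 + 0.021 = 0.084458.
u_2 = 0.084458 × 0.579 + 0.021 = 0.069901.
u_3 = 0.069901 × 0.579 + 0.021 = 0.061473.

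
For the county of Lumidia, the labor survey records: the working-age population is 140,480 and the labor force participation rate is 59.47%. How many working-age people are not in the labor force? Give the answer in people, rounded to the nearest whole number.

Share not in the labor force = 1 − 0.5947 = 0.4053.
Not in labor force = 0.4053 × 140,480 ≈ 56,937.

About 56,937 are not in the labor force.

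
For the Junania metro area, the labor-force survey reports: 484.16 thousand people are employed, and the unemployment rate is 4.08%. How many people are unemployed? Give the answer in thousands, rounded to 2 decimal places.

About 20.59 thousand are unemployed.

Let U be the number unemployed. The labor force is E + U, and U/(E+U) = 0.0408.
So U = 0.0408 × 484.16 / (1 − 0.0408) = 19.7537 / 0.9592 ≈ 20.59 thousand.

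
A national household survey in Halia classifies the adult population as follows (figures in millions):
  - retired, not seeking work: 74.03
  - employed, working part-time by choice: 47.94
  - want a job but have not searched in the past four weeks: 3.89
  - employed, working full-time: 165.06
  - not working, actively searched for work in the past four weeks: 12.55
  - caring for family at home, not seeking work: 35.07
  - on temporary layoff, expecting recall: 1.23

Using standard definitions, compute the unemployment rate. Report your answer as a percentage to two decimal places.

Employed = 47.94 + 165.06 = 213.00 million.
Unemployed = 12.55 + 1.23 = 13.78 million (jobless and actively searching, or on temporary layoff).
Labor force = 213.00 + 13.78 = 226.78 million.
Unemployment rate = 13.78 / 226.78 = 6.08%.

Unemployment rate ≈ 6.08%.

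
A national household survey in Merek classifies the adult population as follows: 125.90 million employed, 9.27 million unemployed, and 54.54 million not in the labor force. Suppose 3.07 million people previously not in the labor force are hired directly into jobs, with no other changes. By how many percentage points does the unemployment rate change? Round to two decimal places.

Initially, labor force = 125.90 + 9.27 = 135.17 million, so u = 9.27/135.17 = 6.86%.
After the change, employed and labor force both rise by 3.07; unemployed unchanged → E = 128.97, U = 9.27, labor force = 138.24 million.
New unemployment rate = 9.27 / 138.24 = 6.71%.
Change = 6.71% − 6.86% = −0.15 percentage points.

The unemployment rate changes by −0.15 percentage points.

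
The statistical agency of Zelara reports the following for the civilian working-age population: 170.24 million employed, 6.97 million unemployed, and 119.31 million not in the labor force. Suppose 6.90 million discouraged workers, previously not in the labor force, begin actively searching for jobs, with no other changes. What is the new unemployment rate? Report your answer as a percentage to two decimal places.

New unemployment rate ≈ 7.53%.

Initially, labor force = 170.24 + 6.97 = 177.21 million, so u = 6.97/177.21 = 3.93%.
After the change, unemployed and labor force both rise by 6.90 → E = 170.24, U = 13.87, labor force = 184.11 million.
New unemployment rate = 13.87 / 184.11 = 7.53%.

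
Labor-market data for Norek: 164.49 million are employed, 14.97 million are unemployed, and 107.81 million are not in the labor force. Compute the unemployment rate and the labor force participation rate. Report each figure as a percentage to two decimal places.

Unemployment rate ≈ 8.34%; labor force participation rate ≈ 62.47%.

Labor force = employed + unemployed = 164.49 + 14.97 = 179.46 million.
Working-age population = 179.46 + 107.81 = 287.27 million.
Unemployment rate = 14.97 / 179.46 = 8.34%.
Labor force participation rate = 179.46 / 287.27 = 62.47%.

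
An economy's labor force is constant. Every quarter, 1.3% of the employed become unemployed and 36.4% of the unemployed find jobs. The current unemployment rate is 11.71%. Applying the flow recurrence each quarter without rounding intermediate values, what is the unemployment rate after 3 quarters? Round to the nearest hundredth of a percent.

With a fixed labor force, u_{t+1} = u_t + s·(1−u_t) − f·u_t = u_t·(1−s−f) + s.
Here 1−s−f = 0.623 and s = 0.013.
u_1 = 0.117100 × 0.623 + 0.013 = 0.085953.
u_2 = 0.085953 × 0.623 + 0.013 = 0.066549.
u_3 = 0.066549 × 0.623 + 0.013 = 0.054460.

Unemployment rate after three quarters ≈ 5.45%.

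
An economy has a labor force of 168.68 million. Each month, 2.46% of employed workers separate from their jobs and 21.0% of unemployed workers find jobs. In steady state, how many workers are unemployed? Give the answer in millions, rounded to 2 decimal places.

About 17.69 million are unemployed in steady state.

Steady-state unemployment rate u* = s/(s+f) = 2.46/(2.46+21.0) = 0.104859.
Unemployed = u* × labor force = 0.104859 × 168.68 ≈ 17.69 million.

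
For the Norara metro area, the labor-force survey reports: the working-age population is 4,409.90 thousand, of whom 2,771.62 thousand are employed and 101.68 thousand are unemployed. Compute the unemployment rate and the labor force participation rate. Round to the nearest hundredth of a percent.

Unemployment rate ≈ 3.54%; labor force participation rate ≈ 65.16%.

Labor force = employed + unemployed = 2,771.62 + 101.68 = 2,873.30 thousand.
Unemployment rate = 101.68 / 2,873.30 = 3.54%.
Labor force participation rate = 2,873.30 / 4,409.90 = 65.16%.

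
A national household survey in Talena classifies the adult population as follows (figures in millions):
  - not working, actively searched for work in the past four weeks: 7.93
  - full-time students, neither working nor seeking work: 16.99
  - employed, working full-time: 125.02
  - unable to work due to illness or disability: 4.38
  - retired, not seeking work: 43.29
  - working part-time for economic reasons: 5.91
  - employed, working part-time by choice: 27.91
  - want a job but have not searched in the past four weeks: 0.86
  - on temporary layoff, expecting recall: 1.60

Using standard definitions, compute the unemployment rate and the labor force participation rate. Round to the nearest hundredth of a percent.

Unemployment rate ≈ 5.66%; labor force participation rate ≈ 71.99%.

Employed = 125.02 + 5.91 + 27.91 = 158.84 million (anyone who worked, including part-time for economic reasons, counts as employed).
Unemployed = 7.93 + 1.60 = 9.53 million (jobless and actively searching, or on temporary layoff).
Labor force = 158.84 + 9.53 = 168.37 million.
Not in labor force = 16.99 + 4.38 + 43.29 + 0.86 = 65.52 million (those not working and not actively searching are outside the labor force — including those who want a job but have given up searching).
Civilian working-age population = 168.37 + 65.52 = 233.89 million.
Unemployment rate = 9.53 / 168.37 = 5.66%.
Labor force participation rate = 168.37 / 233.89 = 71.99%.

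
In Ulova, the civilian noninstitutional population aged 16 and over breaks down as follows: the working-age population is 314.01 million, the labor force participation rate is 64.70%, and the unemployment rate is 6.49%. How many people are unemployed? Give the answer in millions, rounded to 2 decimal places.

Labor force = 0.6470 × 314.01 = 203.16 million.
Unemployed = 0.0649 × 203.16 ≈ 13.19 million.

About 13.19 million are unemployed.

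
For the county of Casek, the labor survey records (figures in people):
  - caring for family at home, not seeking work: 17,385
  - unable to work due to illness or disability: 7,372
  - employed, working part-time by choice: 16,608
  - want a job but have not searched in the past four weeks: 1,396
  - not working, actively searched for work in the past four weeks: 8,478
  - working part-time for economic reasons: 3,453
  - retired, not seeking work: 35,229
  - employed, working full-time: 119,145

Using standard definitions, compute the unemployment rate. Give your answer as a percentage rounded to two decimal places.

Employed = 16,608 + 3,453 + 119,145 = 139,206 (anyone who worked, including part-time for economic reasons, counts as employed).
Unemployed = 8,478.
Labor force = 139,206 + 8,478 = 147,684.
Unemployment rate = 8,478 / 147,684 = 5.74%.

Unemployment rate ≈ 5.74%.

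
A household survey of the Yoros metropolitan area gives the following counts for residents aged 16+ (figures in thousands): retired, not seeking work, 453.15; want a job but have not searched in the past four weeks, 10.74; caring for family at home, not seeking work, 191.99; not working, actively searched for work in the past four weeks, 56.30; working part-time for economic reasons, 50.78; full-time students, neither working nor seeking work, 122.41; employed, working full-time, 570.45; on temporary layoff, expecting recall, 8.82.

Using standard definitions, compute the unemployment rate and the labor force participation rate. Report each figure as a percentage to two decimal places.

Employed = 50.78 + 570.45 = 621.23 thousand (anyone who worked, including part-time for economic reasons, counts as employed).
Unemployed = 56.30 + 8.82 = 65.12 thousand (jobless and actively searching, or on temporary layoff).
Labor force = 621.23 + 65.12 = 686.35 thousand.
Not in labor force = 453.15 + 10.74 + 191.99 + 122.41 = 778.29 thousand (those not working and not actively searching are outside the labor force — including those who want a job but have given up searching).
Civilian working-age population = 686.35 + 778.29 = 1,464.64 thousand.
Unemployment rate = 65.12 / 686.35 = 9.49%.
Labor force participation rate = 686.35 / 1,464.64 = 46.86%.

Unemployment rate ≈ 9.49%; labor force participation rate ≈ 46.86%.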